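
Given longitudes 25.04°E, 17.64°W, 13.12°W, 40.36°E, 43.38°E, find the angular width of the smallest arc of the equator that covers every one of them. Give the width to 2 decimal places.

61.02°

Sort the longitudes: -17.64°, -13.12°, +25.04°, +40.36°, +43.38°.
Eastward gaps between consecutive values (wrapping around): 4.52°, 38.16°, 15.32°, 3.02°, 298.98°.
Largest gap = 298.98° ⇒ minimal covering band is its complement: 360° − 298.98° = 61.02°.
Band runs from -17.64° eastward to +43.38°.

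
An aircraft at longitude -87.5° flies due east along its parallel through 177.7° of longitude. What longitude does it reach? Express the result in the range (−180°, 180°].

Start at -87.5°; shift +177.7° → +90.2°.
+90.2° already lies in (−180°, 180°].

+90.2°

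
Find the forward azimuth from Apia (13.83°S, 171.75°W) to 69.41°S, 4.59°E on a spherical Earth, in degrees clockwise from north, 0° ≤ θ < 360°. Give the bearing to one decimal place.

Δλ = 4.59 − -171.75 = 176.34°.
θ = atan2( sin Δλ · cos φ₂ , cos φ₁ · sin φ₂ − sin φ₁ · cos φ₂ · cos Δλ )
  = atan2(0.02245, -0.99288) = 178.705° → normalised to [0°, 360°): 178.705°.

178.7°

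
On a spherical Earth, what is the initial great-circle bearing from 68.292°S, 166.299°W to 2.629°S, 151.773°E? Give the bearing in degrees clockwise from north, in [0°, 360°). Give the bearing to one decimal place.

315.3°

Δλ = 151.773 − -166.299 = 318.072°; wrapped into (−180°, 180°]: -41.928°.
θ = atan2( sin Δλ · cos φ₂ , cos φ₁ · sin φ₂ − sin φ₁ · cos φ₂ · cos Δλ )
  = atan2(-0.66749, 0.67353) = -44.742° → normalised to [0°, 360°): 315.258°.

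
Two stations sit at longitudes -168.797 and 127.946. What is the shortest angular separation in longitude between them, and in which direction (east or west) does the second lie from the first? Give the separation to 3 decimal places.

Raw difference: 127.946 − -168.797 = 296.743°.
Normalise into (−180°, 180°]: 296.743° − 360° = -63.257°.
Negative ⇒ the second point lies to the west; separation 63.257°.

63.257° west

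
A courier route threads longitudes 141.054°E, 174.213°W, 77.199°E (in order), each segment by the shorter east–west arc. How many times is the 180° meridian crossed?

Leg 1: +141.054° → -174.213°, shortest Δλ = 44.733° (east) — crosses 180°.
Leg 2: -174.213° → +77.199°, shortest Δλ = -108.588° (west) — crosses 180°.
Total crossings: 2.

2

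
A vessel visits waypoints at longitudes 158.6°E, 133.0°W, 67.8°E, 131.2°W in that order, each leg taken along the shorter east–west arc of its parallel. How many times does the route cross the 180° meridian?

3

Leg 1: +158.6° → -133.0°, shortest Δλ = 68.4° (east) — crosses 180°.
Leg 2: -133.0° → +67.8°, shortest Δλ = -159.2° (west) — crosses 180°.
Leg 3: +67.8° → -131.2°, shortest Δλ = 161.0° (east) — crosses 180°.
Total crossings: 3.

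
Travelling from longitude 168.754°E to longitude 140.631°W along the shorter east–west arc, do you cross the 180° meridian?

Naïve |-140.631 − 168.754| = 309.385° > 180°, so the shorter arc goes the other way round — across 180°.
Signed shortest Δλ = ((-140.631 − 168.754 + 180) mod 360) − 180 = 50.615°.
Going east by 50.615° from +168.754° passes through 180° before reaching -140.631°.

Yes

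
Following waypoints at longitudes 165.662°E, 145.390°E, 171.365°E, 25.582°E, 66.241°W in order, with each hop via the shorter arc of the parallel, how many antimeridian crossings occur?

0

Leg 1: +165.662° → +145.390°, shortest Δλ = -20.272° (west) — does not cross 180°.
Leg 2: +145.390° → +171.365°, shortest Δλ = 25.975° (east) — does not cross 180°.
Leg 3: +171.365° → +25.582°, shortest Δλ = -145.783° (west) — does not cross 180°.
Leg 4: +25.582° → -66.241°, shortest Δλ = -91.823° (west) — does not cross 180°.
Total crossings: 0.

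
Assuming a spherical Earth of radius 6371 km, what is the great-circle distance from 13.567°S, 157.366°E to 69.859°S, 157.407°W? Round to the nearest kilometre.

6991 km

Δλ = -157.407 − 157.366 = -314.773°; wrapped into (−180°, 180°]: 45.227°.
Δφ = -69.859 − -13.567 = -56.292°.
a = sin²(Δφ/2) + cos φ₁ · cos φ₂ · sin²(Δλ/2) = 0.272009.
c = 2·atan2(√a, √(1−a)) = 1.09732 rad → d = 6371·c ≈ 6991.03 km.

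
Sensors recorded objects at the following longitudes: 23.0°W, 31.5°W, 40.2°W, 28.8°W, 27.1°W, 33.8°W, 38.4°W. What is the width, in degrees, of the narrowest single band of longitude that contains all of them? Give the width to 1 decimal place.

Sort the longitudes: -40.2°, -38.4°, -33.8°, -31.5°, -28.8°, -27.1°, -23.0°.
Eastward gaps between consecutive values (wrapping around): 1.8°, 4.6°, 2.3°, 2.7°, 1.7°, 4.1°, 342.8°.
Largest gap = 342.8° ⇒ minimal covering band is its complement: 360° − 342.8° = 17.2°.
Band runs from -40.2° eastward to -23.0°.

17.2°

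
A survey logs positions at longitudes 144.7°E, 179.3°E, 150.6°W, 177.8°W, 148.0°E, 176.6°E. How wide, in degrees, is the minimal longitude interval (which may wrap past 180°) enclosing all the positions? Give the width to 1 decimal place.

64.7°

Sort the longitudes: -177.8°, -150.6°, +144.7°, +148.0°, +176.6°, +179.3°.
Eastward gaps between consecutive values (wrapping around): 27.2°, 295.3°, 3.3°, 28.6°, 2.7°, 2.9°.
Largest gap = 295.3° ⇒ minimal covering band is its complement: 360° − 295.3° = 64.7°.
Band runs from +144.7° eastward to -150.6°, crossing the antimeridian.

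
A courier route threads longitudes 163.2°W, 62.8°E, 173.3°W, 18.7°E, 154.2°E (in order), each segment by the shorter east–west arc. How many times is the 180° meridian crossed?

Leg 1: -163.2° → +62.8°, shortest Δλ = -134.0° (west) — crosses 180°.
Leg 2: +62.8° → -173.3°, shortest Δλ = 123.9° (east) — crosses 180°.
Leg 3: -173.3° → +18.7°, shortest Δλ = -168.0° (west) — crosses 180°.
Leg 4: +18.7° → +154.2°, shortest Δλ = 135.5° (east) — does not cross 180°.
Total crossings: 3.

3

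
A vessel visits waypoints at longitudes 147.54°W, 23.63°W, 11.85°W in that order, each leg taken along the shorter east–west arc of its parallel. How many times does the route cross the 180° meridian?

0

Leg 1: -147.54° → -23.63°, shortest Δλ = 123.91° (east) — does not cross 180°.
Leg 2: -23.63° → -11.85°, shortest Δλ = 11.78° (east) — does not cross 180°.
Total crossings: 0.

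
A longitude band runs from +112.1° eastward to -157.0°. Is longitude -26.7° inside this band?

No

Band width going east from +112.1° to -157.0°: ((-157.0 − 112.1) mod 360) = 90.9°.
Offset of -26.7° east of the west edge: ((-26.7 − 112.1) mod 360) = 221.2°.
221.2° > 90.9° ⇒ outside.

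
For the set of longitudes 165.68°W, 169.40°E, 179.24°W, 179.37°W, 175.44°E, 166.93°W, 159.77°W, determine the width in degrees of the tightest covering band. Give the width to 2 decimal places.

Sort the longitudes: -179.37°, -179.24°, -166.93°, -165.68°, -159.77°, +169.40°, +175.44°.
Eastward gaps between consecutive values (wrapping around): 0.13°, 12.31°, 1.25°, 5.91°, 329.17°, 6.04°, 5.19°.
Largest gap = 329.17° ⇒ minimal covering band is its complement: 360° − 329.17° = 30.83°.
Band runs from +169.40° eastward to -159.77°, crossing the antimeridian.

30.83°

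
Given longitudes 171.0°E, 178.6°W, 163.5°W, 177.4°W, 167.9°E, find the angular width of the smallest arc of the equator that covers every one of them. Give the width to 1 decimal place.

28.6°

Sort the longitudes: -178.6°, -177.4°, -163.5°, +167.9°, +171.0°.
Eastward gaps between consecutive values (wrapping around): 1.2°, 13.9°, 331.4°, 3.1°, 10.4°.
Largest gap = 331.4° ⇒ minimal covering band is its complement: 360° − 331.4° = 28.6°.
Band runs from +167.9° eastward to -163.5°, crossing the antimeridian.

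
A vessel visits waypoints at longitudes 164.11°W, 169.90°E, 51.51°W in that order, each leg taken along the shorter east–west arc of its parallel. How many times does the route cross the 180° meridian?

2

Leg 1: -164.11° → +169.90°, shortest Δλ = -25.99° (west) — crosses 180°.
Leg 2: +169.90° → -51.51°, shortest Δλ = 138.59° (east) — crosses 180°.
Total crossings: 2.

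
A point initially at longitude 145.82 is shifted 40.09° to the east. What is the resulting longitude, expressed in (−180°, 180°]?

-174.09°

Start at +145.82°; shift +40.09° → +185.91°.
+185.91° lies outside (−180°, 180°]; subtract 360° → -174.09°.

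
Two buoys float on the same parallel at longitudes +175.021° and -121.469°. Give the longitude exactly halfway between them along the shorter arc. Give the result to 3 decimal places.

-153.224°

Signed shortest Δλ from +175.021° to -121.469° is +63.510°.
Midpoint longitude = +175.021° + (+63.510°)/2 = +175.021° + 31.755° = +206.776°.
Normalise into (−180°, 180°]: -153.224°.
(The naïve average (+175.021 + -121.469)/2 = 26.776° is on the wrong side of the globe.)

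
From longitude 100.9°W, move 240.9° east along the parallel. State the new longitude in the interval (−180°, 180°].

140.0°E

Start at -100.9°; shift +240.9° → +140.0°.
+140.0° already lies in (−180°, 180°].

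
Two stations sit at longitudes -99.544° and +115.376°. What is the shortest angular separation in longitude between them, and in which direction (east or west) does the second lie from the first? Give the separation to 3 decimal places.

145.080° west

Raw difference: 115.376 − -99.544 = 214.92°.
Normalise into (−180°, 180°]: 214.92° − 360° = -145.08°.
Negative ⇒ the second point lies to the west; separation 145.080°.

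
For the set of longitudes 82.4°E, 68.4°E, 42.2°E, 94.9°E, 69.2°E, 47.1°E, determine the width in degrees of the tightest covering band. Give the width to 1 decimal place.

Sort the longitudes: +42.2°, +47.1°, +68.4°, +69.2°, +82.4°, +94.9°.
Eastward gaps between consecutive values (wrapping around): 4.9°, 21.3°, 0.8°, 13.2°, 12.5°, 307.3°.
Largest gap = 307.3° ⇒ minimal covering band is its complement: 360° − 307.3° = 52.7°.
Band runs from +42.2° eastward to +94.9°.

52.7°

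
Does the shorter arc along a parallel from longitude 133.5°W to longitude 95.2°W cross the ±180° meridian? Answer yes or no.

Signed shortest Δλ = ((-95.2 − -133.5 + 180) mod 360) − 180 = 38.3°.
Going east by 38.3° from -133.5° reaches -95.2° without touching 180°.

No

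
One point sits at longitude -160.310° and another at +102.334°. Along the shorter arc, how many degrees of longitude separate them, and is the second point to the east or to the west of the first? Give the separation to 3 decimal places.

97.356° west

Raw difference: 102.334 − -160.310 = 262.644°.
Normalise into (−180°, 180°]: 262.644° − 360° = -97.356°.
Negative ⇒ the second point lies to the west; separation 97.356°.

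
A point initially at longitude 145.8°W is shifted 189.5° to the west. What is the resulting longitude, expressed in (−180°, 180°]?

24.7°E

Start at -145.8°; shift −189.5° → -335.3°.
-335.3° lies outside (−180°, 180°]; add 360° → +24.7°.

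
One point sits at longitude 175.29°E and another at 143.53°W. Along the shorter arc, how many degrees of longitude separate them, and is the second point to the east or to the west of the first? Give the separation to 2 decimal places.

Raw difference: -143.53 − 175.29 = -318.82°.
Normalise into (−180°, 180°]: -318.82° + 360° = 41.18°.
Positive ⇒ the second point lies to the east; separation 41.18°.

41.18° east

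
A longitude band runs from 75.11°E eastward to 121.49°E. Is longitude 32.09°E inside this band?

No

Band width going east from +75.11° to +121.49°: ((121.49 − 75.11) mod 360) = 46.38°.
Offset of +32.09° east of the west edge: ((32.09 − 75.11) mod 360) = 316.98°.
316.98° > 46.38° ⇒ outside.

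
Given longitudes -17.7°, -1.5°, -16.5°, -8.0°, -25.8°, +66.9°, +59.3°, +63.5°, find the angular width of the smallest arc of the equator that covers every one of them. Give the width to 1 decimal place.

Sort the longitudes: -25.8°, -17.7°, -16.5°, -8.0°, -1.5°, +59.3°, +63.5°, +66.9°.
Eastward gaps between consecutive values (wrapping around): 8.1°, 1.2°, 8.5°, 6.5°, 60.8°, 4.2°, 3.4°, 267.3°.
Largest gap = 267.3° ⇒ minimal covering band is its complement: 360° − 267.3° = 92.7°.
Band runs from -25.8° eastward to +66.9°.

92.7°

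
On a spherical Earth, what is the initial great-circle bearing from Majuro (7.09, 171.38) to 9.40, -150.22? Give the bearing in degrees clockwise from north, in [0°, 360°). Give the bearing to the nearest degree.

84°

Δλ = -150.22 − 171.38 = -321.60°; wrapped into (−180°, 180°]: 38.40°.
θ = atan2( sin Δλ · cos φ₂ , cos φ₁ · sin φ₂ − sin φ₁ · cos φ₂ · cos Δλ )
  = atan2(0.61281, 0.06665) = 83.793° → normalised to [0°, 360°): 83.793°.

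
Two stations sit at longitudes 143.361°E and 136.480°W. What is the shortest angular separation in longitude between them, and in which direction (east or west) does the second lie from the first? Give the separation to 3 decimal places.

Raw difference: -136.480 − 143.361 = -279.841°.
Normalise into (−180°, 180°]: -279.841° + 360° = 80.159°.
Positive ⇒ the second point lies to the east; separation 80.159°.

80.159° east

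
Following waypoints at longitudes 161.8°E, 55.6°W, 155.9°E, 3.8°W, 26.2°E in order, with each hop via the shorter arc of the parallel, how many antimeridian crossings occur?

2

Leg 1: +161.8° → -55.6°, shortest Δλ = 142.6° (east) — crosses 180°.
Leg 2: -55.6° → +155.9°, shortest Δλ = -148.5° (west) — crosses 180°.
Leg 3: +155.9° → -3.8°, shortest Δλ = -159.7° (west) — does not cross 180°.
Leg 4: -3.8° → +26.2°, shortest Δλ = 30.0° (east) — does not cross 180°.
Total crossings: 2.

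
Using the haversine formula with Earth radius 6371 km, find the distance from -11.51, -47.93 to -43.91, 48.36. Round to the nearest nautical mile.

5194 nmi

Δλ = 48.36 − -47.93 = 96.29°.
Δφ = -43.91 − -11.51 = -32.40°.
a = sin²(Δφ/2) + cos φ₁ · cos φ₂ · sin²(Δλ/2) = 0.469479.
c = 2·atan2(√a, √(1−a)) = 1.50972 rad → d = 6371·c ≈ 9618.40 km ≈ 5193.52 nmi.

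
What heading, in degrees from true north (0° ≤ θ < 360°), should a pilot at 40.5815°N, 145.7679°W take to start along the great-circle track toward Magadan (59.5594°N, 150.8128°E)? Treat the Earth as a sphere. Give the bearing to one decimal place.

Δλ = 150.8128 − -145.7679 = 296.5807°; wrapped into (−180°, 180°]: -63.4193°.
θ = atan2( sin Δλ · cos φ₂ , cos φ₁ · sin φ₂ − sin φ₁ · cos φ₂ · cos Δλ )
  = atan2(-0.45310, 0.50731) = -41.769° → normalised to [0°, 360°): 318.231°.

318.2°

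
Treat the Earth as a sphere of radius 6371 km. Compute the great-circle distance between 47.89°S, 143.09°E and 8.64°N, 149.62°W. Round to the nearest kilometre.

9084 km

Δλ = -149.62 − 143.09 = -292.71°; wrapped into (−180°, 180°]: 67.29°.
Δφ = 8.64 − -47.89 = 56.53°.
a = sin²(Δφ/2) + cos φ₁ · cos φ₂ · sin²(Δλ/2) = 0.427752.
c = 2·atan2(√a, √(1−a)) = 1.42579 rad → d = 6371·c ≈ 9083.73 km.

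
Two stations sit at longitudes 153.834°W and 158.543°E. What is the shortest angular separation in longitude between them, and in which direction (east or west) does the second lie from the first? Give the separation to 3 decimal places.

47.623° west

Raw difference: 158.543 − -153.834 = 312.377°.
Normalise into (−180°, 180°]: 312.377° − 360° = -47.623°.
Negative ⇒ the second point lies to the west; separation 47.623°.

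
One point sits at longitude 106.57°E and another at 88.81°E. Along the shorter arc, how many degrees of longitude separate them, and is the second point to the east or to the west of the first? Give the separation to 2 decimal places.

Raw difference: 88.81 − 106.57 = -17.76°.
Normalise into (−180°, 180°]: -17.76° stays -17.76°.
Negative ⇒ the second point lies to the west; separation 17.76°.

17.76° west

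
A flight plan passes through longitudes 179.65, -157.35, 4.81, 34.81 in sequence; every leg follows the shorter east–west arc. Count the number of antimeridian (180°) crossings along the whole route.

1

Leg 1: +179.65° → -157.35°, shortest Δλ = 23.0° (east) — crosses 180°.
Leg 2: -157.35° → +4.81°, shortest Δλ = 162.16° (east) — does not cross 180°.
Leg 3: +4.81° → +34.81°, shortest Δλ = 30.0° (east) — does not cross 180°.
Total crossings: 1.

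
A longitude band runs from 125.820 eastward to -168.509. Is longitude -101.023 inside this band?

No

Band width going east from +125.820° to -168.509°: ((-168.509 − 125.820) mod 360) = 65.671°.
Offset of -101.023° east of the west edge: ((-101.023 − 125.820) mod 360) = 133.157°.
133.157° > 65.671° ⇒ outside.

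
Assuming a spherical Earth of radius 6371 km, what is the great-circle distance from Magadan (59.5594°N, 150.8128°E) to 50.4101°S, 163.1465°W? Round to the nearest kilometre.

12912 km

Δλ = -163.1465 − 150.8128 = -313.9593°; wrapped into (−180°, 180°]: 46.0407°.
Δφ = -50.4101 − 59.5594 = -109.9695°.
a = sin²(Δφ/2) + cos φ₁ · cos φ₂ · sin²(Δλ/2) = 0.720137.
c = 2·atan2(√a, √(1−a)) = 2.02670 rad → d = 6371·c ≈ 12912.10 km.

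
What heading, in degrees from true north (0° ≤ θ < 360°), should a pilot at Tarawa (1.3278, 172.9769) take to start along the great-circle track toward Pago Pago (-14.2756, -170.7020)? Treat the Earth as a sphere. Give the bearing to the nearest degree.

135°

Δλ = -170.7020 − 172.9769 = -343.6789°; wrapped into (−180°, 180°]: 16.3211°.
θ = atan2( sin Δλ · cos φ₂ , cos φ₁ · sin φ₂ − sin φ₁ · cos φ₂ · cos Δλ )
  = atan2(0.27234, -0.26807) = 134.547° → normalised to [0°, 360°): 134.547°.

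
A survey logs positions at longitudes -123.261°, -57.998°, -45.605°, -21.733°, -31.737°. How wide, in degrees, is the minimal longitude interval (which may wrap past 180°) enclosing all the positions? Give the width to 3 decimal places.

101.528°

Sort the longitudes: -123.261°, -57.998°, -45.605°, -31.737°, -21.733°.
Eastward gaps between consecutive values (wrapping around): 65.263°, 12.393°, 13.868°, 10.004°, 258.472°.
Largest gap = 258.472° ⇒ minimal covering band is its complement: 360° − 258.472° = 101.528°.
Band runs from -123.261° eastward to -21.733°.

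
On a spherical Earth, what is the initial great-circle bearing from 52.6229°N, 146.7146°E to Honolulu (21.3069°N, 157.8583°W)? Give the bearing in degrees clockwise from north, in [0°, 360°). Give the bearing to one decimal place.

104.6°

Δλ = -157.8583 − 146.7146 = -304.5729°; wrapped into (−180°, 180°]: 55.4271°.
θ = atan2( sin Δλ · cos φ₂ , cos φ₁ · sin φ₂ − sin φ₁ · cos φ₂ · cos Δλ )
  = atan2(0.76712, -0.19953) = 104.579° → normalised to [0°, 360°): 104.579°.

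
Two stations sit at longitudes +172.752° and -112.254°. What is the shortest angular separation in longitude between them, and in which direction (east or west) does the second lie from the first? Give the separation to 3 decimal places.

Raw difference: -112.254 − 172.752 = -285.006°.
Normalise into (−180°, 180°]: -285.006° + 360° = 74.994°.
Positive ⇒ the second point lies to the east; separation 74.994°.

74.994° east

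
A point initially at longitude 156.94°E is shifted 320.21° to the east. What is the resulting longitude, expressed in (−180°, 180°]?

Start at +156.94°; shift +320.21° → +477.15°.
+477.15° lies outside (−180°, 180°]; subtract 360° → +117.15°.

117.15°E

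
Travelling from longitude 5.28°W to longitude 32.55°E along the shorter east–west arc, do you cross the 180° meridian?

Signed shortest Δλ = ((32.55 − -5.28 + 180) mod 360) − 180 = 37.83°.
Going east by 37.83° from -5.28° reaches +32.55° without touching 180°.

No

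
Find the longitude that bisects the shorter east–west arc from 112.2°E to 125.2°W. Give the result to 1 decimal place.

Signed shortest Δλ from +112.2° to -125.2° is +122.6°.
Midpoint longitude = +112.2° + (+122.6°)/2 = +112.2° + 61.3° = +173.5°.
(The naïve average (+112.2 + -125.2)/2 = -6.5° is on the wrong side of the globe.)

173.5°E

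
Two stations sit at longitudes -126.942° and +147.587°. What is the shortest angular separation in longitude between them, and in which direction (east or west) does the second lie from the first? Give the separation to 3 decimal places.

85.471° west

Raw difference: 147.587 − -126.942 = 274.529°.
Normalise into (−180°, 180°]: 274.529° − 360° = -85.471°.
Negative ⇒ the second point lies to the west; separation 85.471°.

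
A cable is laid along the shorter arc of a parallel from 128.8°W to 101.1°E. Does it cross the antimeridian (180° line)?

Yes

Naïve |101.1 − -128.8| = 229.9° > 180°, so the shorter arc goes the other way round — across 180°.
Signed shortest Δλ = ((101.1 − -128.8 + 180) mod 360) − 180 = -130.1°.
Going west by 130.1° from -128.8° passes through 180° before reaching +101.1°.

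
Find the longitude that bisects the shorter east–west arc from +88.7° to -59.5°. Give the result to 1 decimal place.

+14.6°

Signed shortest Δλ from +88.7° to -59.5° is -148.2°.
Midpoint longitude = +88.7° + (-148.2°)/2 = +88.7° − 74.1° = +14.6°.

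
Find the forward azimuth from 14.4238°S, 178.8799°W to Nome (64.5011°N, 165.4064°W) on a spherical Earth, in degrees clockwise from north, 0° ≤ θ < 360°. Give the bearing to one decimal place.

Δλ = -165.4064 − -178.8799 = 13.4735°.
θ = atan2( sin Δλ · cos φ₂ , cos φ₁ · sin φ₂ − sin φ₁ · cos φ₂ · cos Δλ )
  = atan2(0.10030, 0.97842) = 5.853° → normalised to [0°, 360°): 5.853°.

5.9°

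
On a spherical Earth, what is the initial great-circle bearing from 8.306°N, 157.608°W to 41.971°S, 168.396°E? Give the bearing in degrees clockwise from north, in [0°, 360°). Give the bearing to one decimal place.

Δλ = 168.396 − -157.608 = 326.004°; wrapped into (−180°, 180°]: -33.996°.
θ = atan2( sin Δλ · cos φ₂ , cos φ₁ · sin φ₂ − sin φ₁ · cos φ₂ · cos Δλ )
  = atan2(-0.41571, -0.75079) = -151.027° → normalised to [0°, 360°): 208.973°.

209.0°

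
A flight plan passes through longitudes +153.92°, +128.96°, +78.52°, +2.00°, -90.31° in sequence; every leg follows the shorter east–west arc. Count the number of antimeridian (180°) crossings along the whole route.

0

Leg 1: +153.92° → +128.96°, shortest Δλ = -24.96° (west) — does not cross 180°.
Leg 2: +128.96° → +78.52°, shortest Δλ = -50.44° (west) — does not cross 180°.
Leg 3: +78.52° → +2.00°, shortest Δλ = -76.52° (west) — does not cross 180°.
Leg 4: +2.00° → -90.31°, shortest Δλ = -92.31° (west) — does not cross 180°.
Total crossings: 0.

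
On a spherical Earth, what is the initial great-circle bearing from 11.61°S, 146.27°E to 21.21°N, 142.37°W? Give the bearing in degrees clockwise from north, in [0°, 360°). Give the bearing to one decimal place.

64.9°

Δλ = -142.37 − 146.27 = -288.64°; wrapped into (−180°, 180°]: 71.36°.
θ = atan2( sin Δλ · cos φ₂ , cos φ₁ · sin φ₂ − sin φ₁ · cos φ₂ · cos Δλ )
  = atan2(0.88336, 0.41435) = 64.870° → normalised to [0°, 360°): 64.870°.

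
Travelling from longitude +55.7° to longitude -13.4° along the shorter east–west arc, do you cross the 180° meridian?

No

Signed shortest Δλ = ((-13.4 − 55.7 + 180) mod 360) − 180 = -69.1°.
Going west by 69.1° from +55.7° reaches -13.4° without touching 180°.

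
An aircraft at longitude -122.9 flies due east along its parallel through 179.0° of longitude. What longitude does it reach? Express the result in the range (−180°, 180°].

+56.1°

Start at -122.9°; shift +179.0° → +56.1°.
+56.1° already lies in (−180°, 180°].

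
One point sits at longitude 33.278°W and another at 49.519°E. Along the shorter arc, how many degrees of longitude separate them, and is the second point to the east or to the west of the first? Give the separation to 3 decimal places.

Raw difference: 49.519 − -33.278 = 82.797°.
Normalise into (−180°, 180°]: 82.797° stays 82.797°.
Positive ⇒ the second point lies to the east; separation 82.797°.

82.797° east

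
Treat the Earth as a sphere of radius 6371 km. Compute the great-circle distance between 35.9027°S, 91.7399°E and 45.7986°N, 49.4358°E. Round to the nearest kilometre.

10025 km

Δλ = 49.4358 − 91.7399 = -42.3041°.
Δφ = 45.7986 − -35.9027 = 81.7013°.
a = sin²(Δφ/2) + cos φ₁ · cos φ₂ · sin²(Δλ/2) = 0.501365.
c = 2·atan2(√a, √(1−a)) = 1.57353 rad → d = 6371·c ≈ 10024.94 km.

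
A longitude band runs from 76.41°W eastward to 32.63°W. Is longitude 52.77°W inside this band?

Yes

Band width going east from -76.41° to -32.63°: ((-32.63 − -76.41) mod 360) = 43.78°.
Offset of -52.77° east of the west edge: ((-52.77 − -76.41) mod 360) = 23.64°.
23.64° ≤ 43.78° ⇒ inside.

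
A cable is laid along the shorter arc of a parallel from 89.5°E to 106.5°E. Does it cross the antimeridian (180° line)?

Signed shortest Δλ = ((106.5 − 89.5 + 180) mod 360) − 180 = 17.0°.
Going east by 17.0° from +89.5° reaches +106.5° without touching 180°.

No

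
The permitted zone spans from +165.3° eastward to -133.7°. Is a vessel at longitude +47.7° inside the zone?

Band width going east from +165.3° to -133.7°: ((-133.7 − 165.3) mod 360) = 61.0°.
Offset of +47.7° east of the west edge: ((47.7 − 165.3) mod 360) = 242.4°.
242.4° > 61.0° ⇒ outside.

No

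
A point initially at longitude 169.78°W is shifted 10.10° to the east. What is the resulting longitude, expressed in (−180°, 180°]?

159.68°W

Start at -169.78°; shift +10.10° → -159.68°.
-159.68° already lies in (−180°, 180°].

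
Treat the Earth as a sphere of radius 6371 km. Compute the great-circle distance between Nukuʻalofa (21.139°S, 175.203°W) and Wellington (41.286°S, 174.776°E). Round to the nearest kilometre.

Δλ = 174.776 − -175.203 = 349.979°; wrapped into (−180°, 180°]: -10.021°.
Δφ = -41.286 − -21.139 = -20.147°.
a = sin²(Δφ/2) + cos φ₁ · cos φ₂ · sin²(Δλ/2) = 0.035940.
c = 2·atan2(√a, √(1−a)) = 0.38147 rad → d = 6371·c ≈ 2430.32 km.

2430 km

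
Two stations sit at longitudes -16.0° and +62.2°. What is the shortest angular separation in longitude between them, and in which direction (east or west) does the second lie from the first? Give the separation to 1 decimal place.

78.2° east

Raw difference: 62.2 − -16.0 = 78.2°.
Normalise into (−180°, 180°]: 78.2° stays 78.2°.
Positive ⇒ the second point lies to the east; separation 78.2°.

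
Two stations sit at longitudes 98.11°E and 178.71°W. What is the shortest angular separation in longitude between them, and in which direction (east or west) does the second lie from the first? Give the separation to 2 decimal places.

83.18° east

Raw difference: -178.71 − 98.11 = -276.82°.
Normalise into (−180°, 180°]: -276.82° + 360° = 83.18°.
Positive ⇒ the second point lies to the east; separation 83.18°.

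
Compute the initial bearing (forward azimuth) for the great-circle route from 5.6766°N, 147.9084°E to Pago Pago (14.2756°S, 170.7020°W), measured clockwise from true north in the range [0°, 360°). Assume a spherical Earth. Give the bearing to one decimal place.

116.3°

Δλ = -170.7020 − 147.9084 = -318.6104°; wrapped into (−180°, 180°]: 41.3896°.
θ = atan2( sin Δλ · cos φ₂ , cos φ₁ · sin φ₂ − sin φ₁ · cos φ₂ · cos Δλ )
  = atan2(0.64076, -0.31729) = 116.344° → normalised to [0°, 360°): 116.344°.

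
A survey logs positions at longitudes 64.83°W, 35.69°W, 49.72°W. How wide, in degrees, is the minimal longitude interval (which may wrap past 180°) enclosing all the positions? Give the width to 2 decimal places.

29.14°

Sort the longitudes: -64.83°, -49.72°, -35.69°.
Eastward gaps between consecutive values (wrapping around): 15.11°, 14.03°, 330.86°.
Largest gap = 330.86° ⇒ minimal covering band is its complement: 360° − 330.86° = 29.14°.
Band runs from -64.83° eastward to -35.69°.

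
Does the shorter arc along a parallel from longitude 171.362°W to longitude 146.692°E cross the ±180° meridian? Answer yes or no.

Yes

Naïve |146.692 − -171.362| = 318.054° > 180°, so the shorter arc goes the other way round — across 180°.
Signed shortest Δλ = ((146.692 − -171.362 + 180) mod 360) − 180 = -41.946°.
Going west by 41.946° from -171.362° passes through 180° before reaching +146.692°.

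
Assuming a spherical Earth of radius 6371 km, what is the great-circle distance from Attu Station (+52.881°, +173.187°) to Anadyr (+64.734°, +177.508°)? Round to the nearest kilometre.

Δλ = 177.508 − 173.187 = 4.321°.
Δφ = 64.734 − 52.881 = 11.853°.
a = sin²(Δφ/2) + cos φ₁ · cos φ₂ · sin²(Δλ/2) = 0.011027.
c = 2·atan2(√a, √(1−a)) = 0.21041 rad → d = 6371·c ≈ 1340.51 km.

1341 km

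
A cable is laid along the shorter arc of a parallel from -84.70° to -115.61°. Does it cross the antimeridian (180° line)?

No

Signed shortest Δλ = ((-115.61 − -84.70 + 180) mod 360) − 180 = -30.91°.
Going west by 30.91° from -84.70° reaches -115.61° without touching 180°.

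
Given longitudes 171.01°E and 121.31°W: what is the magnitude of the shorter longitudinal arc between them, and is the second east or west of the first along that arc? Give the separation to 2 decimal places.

Raw difference: -121.31 − 171.01 = -292.32°.
Normalise into (−180°, 180°]: -292.32° + 360° = 67.68°.
Positive ⇒ the second point lies to the east; separation 67.68°.

67.68° east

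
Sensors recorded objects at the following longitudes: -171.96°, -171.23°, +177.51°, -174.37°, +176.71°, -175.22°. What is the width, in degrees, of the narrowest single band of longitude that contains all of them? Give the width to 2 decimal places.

12.06°

Sort the longitudes: -175.22°, -174.37°, -171.96°, -171.23°, +176.71°, +177.51°.
Eastward gaps between consecutive values (wrapping around): 0.85°, 2.41°, 0.73°, 347.94°, 0.80°, 7.27°.
Largest gap = 347.94° ⇒ minimal covering band is its complement: 360° − 347.94° = 12.06°.
Band runs from +176.71° eastward to -171.23°, crossing the antimeridian.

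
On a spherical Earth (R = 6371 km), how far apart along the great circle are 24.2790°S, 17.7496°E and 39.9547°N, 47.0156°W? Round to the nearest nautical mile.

Δλ = -47.0156 − 17.7496 = -64.7652°.
Δφ = 39.9547 − -24.2790 = 64.2337°.
a = sin²(Δφ/2) + cos φ₁ · cos φ₂ · sin²(Δλ/2) = 0.483077.
c = 2·atan2(√a, √(1−a)) = 1.53694 rad → d = 6371·c ≈ 9791.87 km ≈ 5287.18 nmi.

5287 nmi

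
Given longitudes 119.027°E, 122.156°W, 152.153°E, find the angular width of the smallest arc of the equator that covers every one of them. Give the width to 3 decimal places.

Sort the longitudes: -122.156°, +119.027°, +152.153°.
Eastward gaps between consecutive values (wrapping around): 241.183°, 33.126°, 85.691°.
Largest gap = 241.183° ⇒ minimal covering band is its complement: 360° − 241.183° = 118.817°.
Band runs from +119.027° eastward to -122.156°, crossing the antimeridian.

118.817°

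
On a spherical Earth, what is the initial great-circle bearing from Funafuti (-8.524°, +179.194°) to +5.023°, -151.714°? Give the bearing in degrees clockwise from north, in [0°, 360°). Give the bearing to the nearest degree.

Δλ = -151.714 − 179.194 = -330.908°; wrapped into (−180°, 180°]: 29.092°.
θ = atan2( sin Δλ · cos φ₂ , cos φ₁ · sin φ₂ − sin φ₁ · cos φ₂ · cos Δλ )
  = atan2(0.48435, 0.21561) = 66.003° → normalised to [0°, 360°): 66.003°.

66°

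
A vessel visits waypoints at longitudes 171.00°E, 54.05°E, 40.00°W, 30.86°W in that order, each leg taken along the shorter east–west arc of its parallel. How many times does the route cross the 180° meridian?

0

Leg 1: +171.00° → +54.05°, shortest Δλ = -116.95° (west) — does not cross 180°.
Leg 2: +54.05° → -40.00°, shortest Δλ = -94.05° (west) — does not cross 180°.
Leg 3: -40.00° → -30.86°, shortest Δλ = 9.14° (east) — does not cross 180°.
Total crossings: 0.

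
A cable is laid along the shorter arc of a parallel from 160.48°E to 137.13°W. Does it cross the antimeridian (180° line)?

Naïve |-137.13 − 160.48| = 297.61° > 180°, so the shorter arc goes the other way round — across 180°.
Signed shortest Δλ = ((-137.13 − 160.48 + 180) mod 360) − 180 = 62.39°.
Going east by 62.39° from +160.48° passes through 180° before reaching -137.13°.

Yes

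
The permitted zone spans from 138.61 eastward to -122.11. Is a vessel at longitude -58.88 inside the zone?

No

Band width going east from +138.61° to -122.11°: ((-122.11 − 138.61) mod 360) = 99.28°.
Offset of -58.88° east of the west edge: ((-58.88 − 138.61) mod 360) = 162.51°.
162.51° > 99.28° ⇒ outside.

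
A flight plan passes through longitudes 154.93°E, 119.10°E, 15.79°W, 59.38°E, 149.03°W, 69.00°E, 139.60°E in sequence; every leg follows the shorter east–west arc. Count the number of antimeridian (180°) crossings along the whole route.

Leg 1: +154.93° → +119.10°, shortest Δλ = -35.83° (west) — does not cross 180°.
Leg 2: +119.10° → -15.79°, shortest Δλ = -134.89° (west) — does not cross 180°.
Leg 3: -15.79° → +59.38°, shortest Δλ = 75.17° (east) — does not cross 180°.
Leg 4: +59.38° → -149.03°, shortest Δλ = 151.59° (east) — crosses 180°.
Leg 5: -149.03° → +69.00°, shortest Δλ = -141.97° (west) — crosses 180°.
Leg 6: +69.00° → +139.60°, shortest Δλ = 70.6° (east) — does not cross 180°.
Total crossings: 2.

2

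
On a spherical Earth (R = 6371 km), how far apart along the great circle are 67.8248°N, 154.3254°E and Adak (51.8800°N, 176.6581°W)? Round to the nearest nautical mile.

1273 nmi

Δλ = -176.6581 − 154.3254 = -330.9835°; wrapped into (−180°, 180°]: 29.0165°.
Δφ = 51.8800 − 67.8248 = -15.9448°.
a = sin²(Δφ/2) + cos φ₁ · cos φ₂ · sin²(Δλ/2) = 0.033860.
c = 2·atan2(√a, √(1−a)) = 0.37013 rad → d = 6371·c ≈ 2358.09 km ≈ 1273.27 nmi.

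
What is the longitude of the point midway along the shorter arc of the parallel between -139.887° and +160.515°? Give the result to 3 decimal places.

Signed shortest Δλ from -139.887° to +160.515° is -59.598°.
Midpoint longitude = -139.887° + (-59.598°)/2 = -139.887° − 29.799° = -169.686°.
(The naïve average (-139.887 + +160.515)/2 = 10.314° is on the wrong side of the globe.)

-169.686°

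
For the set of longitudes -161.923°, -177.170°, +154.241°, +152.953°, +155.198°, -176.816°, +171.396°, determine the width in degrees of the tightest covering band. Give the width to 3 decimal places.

45.124°

Sort the longitudes: -177.170°, -176.816°, -161.923°, +152.953°, +154.241°, +155.198°, +171.396°.
Eastward gaps between consecutive values (wrapping around): 0.354°, 14.893°, 314.876°, 1.288°, 0.957°, 16.198°, 11.434°.
Largest gap = 314.876° ⇒ minimal covering band is its complement: 360° − 314.876° = 45.124°.
Band runs from +152.953° eastward to -161.923°, crossing the antimeridian.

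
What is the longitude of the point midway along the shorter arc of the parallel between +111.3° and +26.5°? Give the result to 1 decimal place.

Signed shortest Δλ from +111.3° to +26.5° is -84.8°.
Midpoint longitude = +111.3° + (-84.8°)/2 = +111.3° − 42.4° = +68.9°.

+68.9°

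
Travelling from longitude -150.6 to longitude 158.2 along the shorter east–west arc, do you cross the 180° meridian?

Naïve |158.2 − -150.6| = 308.8° > 180°, so the shorter arc goes the other way round — across 180°.
Signed shortest Δλ = ((158.2 − -150.6 + 180) mod 360) − 180 = -51.2°.
Going west by 51.2° from -150.6° passes through 180° before reaching +158.2°.

Yes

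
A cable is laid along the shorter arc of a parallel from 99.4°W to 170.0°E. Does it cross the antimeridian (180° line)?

Yes

Naïve |170.0 − -99.4| = 269.4° > 180°, so the shorter arc goes the other way round — across 180°.
Signed shortest Δλ = ((170.0 − -99.4 + 180) mod 360) − 180 = -90.6°.
Going west by 90.6° from -99.4° passes through 180° before reaching +170.0°.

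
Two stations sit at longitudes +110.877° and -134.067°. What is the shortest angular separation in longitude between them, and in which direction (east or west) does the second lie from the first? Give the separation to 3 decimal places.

115.056° east

Raw difference: -134.067 − 110.877 = -244.944°.
Normalise into (−180°, 180°]: -244.944° + 360° = 115.056°.
Positive ⇒ the second point lies to the east; separation 115.056°.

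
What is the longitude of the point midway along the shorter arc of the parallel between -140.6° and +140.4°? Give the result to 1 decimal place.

+179.9°

Signed shortest Δλ from -140.6° to +140.4° is -79.0°.
Midpoint longitude = -140.6° + (-79.0°)/2 = -140.6° − 39.5° = -180.1°.
Normalise into (−180°, 180°]: +179.9°.
(The naïve average (-140.6 + +140.4)/2 = -0.1° is on the wrong side of the globe.)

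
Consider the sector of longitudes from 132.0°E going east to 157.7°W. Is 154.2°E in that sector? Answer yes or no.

Band width going east from +132.0° to -157.7°: ((-157.7 − 132.0) mod 360) = 70.3°.
Offset of +154.2° east of the west edge: ((154.2 − 132.0) mod 360) = 22.2°.
22.2° ≤ 70.3° ⇒ inside.

Yes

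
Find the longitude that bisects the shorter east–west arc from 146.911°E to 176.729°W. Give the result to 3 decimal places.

Signed shortest Δλ from +146.911° to -176.729° is +36.360°.
Midpoint longitude = +146.911° + (+36.360°)/2 = +146.911° + 18.180° = +165.091°.
(The naïve average (+146.911 + -176.729)/2 = -14.909° is on the wrong side of the globe.)

165.091°E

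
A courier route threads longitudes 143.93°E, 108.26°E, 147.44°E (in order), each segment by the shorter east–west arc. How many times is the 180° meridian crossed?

0

Leg 1: +143.93° → +108.26°, shortest Δλ = -35.67° (west) — does not cross 180°.
Leg 2: +108.26° → +147.44°, shortest Δλ = 39.18° (east) — does not cross 180°.
Total crossings: 0.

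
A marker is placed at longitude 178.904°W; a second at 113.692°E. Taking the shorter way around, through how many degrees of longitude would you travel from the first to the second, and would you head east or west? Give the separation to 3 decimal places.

67.404° west

Raw difference: 113.692 − -178.904 = 292.596°.
Normalise into (−180°, 180°]: 292.596° − 360° = -67.404°.
Negative ⇒ the second point lies to the west; separation 67.404°.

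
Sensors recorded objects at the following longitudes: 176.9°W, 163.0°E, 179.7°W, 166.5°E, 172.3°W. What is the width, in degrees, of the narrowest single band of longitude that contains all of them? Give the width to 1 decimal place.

Sort the longitudes: -179.7°, -176.9°, -172.3°, +163.0°, +166.5°.
Eastward gaps between consecutive values (wrapping around): 2.8°, 4.6°, 335.3°, 3.5°, 13.8°.
Largest gap = 335.3° ⇒ minimal covering band is its complement: 360° − 335.3° = 24.7°.
Band runs from +163.0° eastward to -172.3°, crossing the antimeridian.

24.7°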